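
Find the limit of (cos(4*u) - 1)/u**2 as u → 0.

Direct substitution gives 0/0.
Apply L'Hôpital: lim (-4*sin(4*u))/(2*u), still 0/0.
After 2 applications of L'Hôpital's rule the quotient is (-16*cos(4*u))/(2); substituting u = 0 gives -8.

-8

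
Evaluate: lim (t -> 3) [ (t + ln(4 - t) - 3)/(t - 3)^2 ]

Direct substitution gives 0/0.
Apply L'Hôpital: lim (1 - 1/(4 - t))/(2*t - 6), still 0/0.
After 2 applications of L'Hôpital's rule the quotient is (-1/(4 - t)^2)/(2); substituting t = 3 gives -1/2.

-1/2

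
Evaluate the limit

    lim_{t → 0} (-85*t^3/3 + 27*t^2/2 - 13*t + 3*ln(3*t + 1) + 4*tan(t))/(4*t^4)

-243/16

Substitution gives 0/0 (the numerator vanishes to order 4).
Expand each term to order t^4: the coefficient of t^4 in 4·tan(t) is 0 and in 3·ln(1 + 3t) is -243/4.
Lower-order terms cancel with the polynomial part, so the numerator is (-243/4)·t^4 + o(t^4), and the limit is (-243/4)/(4) = -243/16.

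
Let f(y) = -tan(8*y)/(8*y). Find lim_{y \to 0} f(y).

Substitution gives 0/0.
Since tan(u)/u → 1 as u → 0, tan(8y)/(8y) → 1 and the limit is 8/(-8) = -1.

-1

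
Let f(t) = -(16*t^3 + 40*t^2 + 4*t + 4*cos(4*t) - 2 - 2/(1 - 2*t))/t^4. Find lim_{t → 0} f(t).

-32/3

Substitution gives 0/0 (the numerator vanishes to order 4).
Expand each term to order t^4: the coefficient of t^4 in 4·cos(4t) is 128/3 and in -2·1/(1 - 2t) is -32.
Lower-order terms cancel with the polynomial part, so the numerator is (32/3)·t^4 + o(t^4), and the limit is (32/3)/(-1) = -32/3.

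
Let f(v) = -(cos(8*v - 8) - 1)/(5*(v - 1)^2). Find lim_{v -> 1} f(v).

32/5

Direct substitution gives 0/0.
Apply L'Hôpital: lim (-8*sin(8*v - 8))/(10 - 10*v), still 0/0.
After 2 applications of L'Hôpital's rule the quotient is (-64*cos(8*v - 8))/(-10); substituting v = 1 gives 32/5.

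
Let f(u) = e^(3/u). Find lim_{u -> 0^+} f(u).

As u → 0⁺, 3/(u) → +∞, so e^(3/(u)) → ∞.

∞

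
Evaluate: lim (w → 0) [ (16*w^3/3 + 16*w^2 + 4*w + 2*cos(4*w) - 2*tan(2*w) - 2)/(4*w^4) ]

Substitution gives 0/0; apply L'Hôpital's rule 4 times.
After differentiating numerator and denominator 4 times the quotient is (512*cos(4*w) - 768*tan(2*w)^5 - 1280*tan(2*w)^3 - 512*tan(2*w))/(96); at w = 0 this is 16/3.

16/3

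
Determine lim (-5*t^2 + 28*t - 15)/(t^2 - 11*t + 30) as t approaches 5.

Direct substitution gives 0/0, so factor. Both numerator and denominator have (t - 5) as a factor.
After cancelling, the expression reduces to (3 - 5*t)/(t - 6).
Substituting t = 5 gives 22.

22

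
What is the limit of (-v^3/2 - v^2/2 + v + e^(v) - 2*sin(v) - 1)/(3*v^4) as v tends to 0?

Substitution gives 0/0; apply L'Hôpital's rule 4 times.
After differentiating numerator and denominator 4 times the quotient is (e^(v) - 2*sin(v))/(72); at v = 0 this is 1/72.

1/72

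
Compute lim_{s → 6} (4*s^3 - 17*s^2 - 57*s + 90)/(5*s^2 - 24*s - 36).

At s = 6 both the top and bottom vanish — a removable singularity. Factoring out (s - 6) from each leaves (4*s^2 + 7*s - 15)/(5*s + 6), which at s = 6 equals 19/4.

19/4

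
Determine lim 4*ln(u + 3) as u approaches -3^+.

-∞

As u → -3⁺, u + 3 → 0⁺ and ln(u + 3) → −∞.
Multiplying by 4 gives -∞.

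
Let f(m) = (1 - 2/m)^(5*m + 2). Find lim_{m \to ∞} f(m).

Write it as [(1 - 2/m)^m]^(5) · (1 - 2/m)^(2). The bracketed term tends to e^(-2) and the second factor to 1, so the limit is e^(-10).

e^(-10)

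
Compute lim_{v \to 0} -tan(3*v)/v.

Substitution gives 0/0.
Since tan(u)/u → 1 as u → 0, tan(3v)/(3v) → 1 and the limit is 3/(-1) = -3.

-3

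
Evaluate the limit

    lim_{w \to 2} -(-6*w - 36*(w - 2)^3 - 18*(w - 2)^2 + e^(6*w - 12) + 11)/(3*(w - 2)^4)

Direct substitution gives 0/0.
Apply L'Hôpital: lim (-36*w - 108*(w - 2)^2 + 6*e^(6*w - 12) + 66)/(-12*(w - 2)^3), still 0/0.
Apply L'Hôpital: lim (-216*w + 36*e^(6*w - 12) + 396)/(-36*(w - 2)^2), still 0/0.
Apply L'Hôpital: lim (216*e^(6*w - 12) - 216)/(144 - 72*w), still 0/0.
After 4 applications of L'Hôpital's rule the quotient is (1296*e^(6*w - 12))/(-72); substituting w = 2 gives -18.

-18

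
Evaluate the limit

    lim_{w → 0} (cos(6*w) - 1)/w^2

-18

Direct substitution gives 0/0.
Apply L'Hôpital: lim (-6*sin(6*w))/(2*w), still 0/0.
After 2 applications of L'Hôpital's rule the quotient is (-36*cos(6*w))/(2); substituting w = 0 gives -18.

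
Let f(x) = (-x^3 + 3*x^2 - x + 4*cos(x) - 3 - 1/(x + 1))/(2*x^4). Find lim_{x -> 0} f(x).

-5/12

Substitution gives 0/0; apply L'Hôpital's rule 4 times.
After differentiating numerator and denominator 4 times the quotient is (4*cos(x) - 24/(x + 1)^5)/(48); at x = 0 this is -5/12.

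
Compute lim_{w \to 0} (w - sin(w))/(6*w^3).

1/36

Direct substitution gives 0/0.
Apply L'Hôpital: lim (1 - cos(w))/(18*w^2), still 0/0.
Apply L'Hôpital: lim (sin(w))/(36*w), still 0/0.
After 3 applications of L'Hôpital's rule the quotient is (cos(w))/(36); substituting w = 0 gives 1/36.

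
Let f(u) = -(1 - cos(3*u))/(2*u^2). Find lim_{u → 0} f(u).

-9/4

Substitution gives 0/0.
Use (1 − cos θ)/θ² → 1/2 with θ = 3u: the limit is 3²/(2·(-2)) = -9/4.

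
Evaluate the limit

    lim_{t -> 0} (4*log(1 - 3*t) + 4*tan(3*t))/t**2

-18

Substitution gives 0/0 (the numerator vanishes to order 2).
Expand each term to order t^2: the coefficient of t^2 in 4·tan(3t) is 0 and in 4·ln(1 - 3t) is -18.
Lower-order terms cancel with the polynomial part, so the numerator is (-18)·t^2 + o(t^2), and the limit is (-18)/(1) = -18.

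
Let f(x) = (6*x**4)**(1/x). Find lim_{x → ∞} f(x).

Base → ∞ and exponent → 0: an ∞^0 form.
Take logs: (1/x)·ln(6·x^4) = (ln 6 + 4·ln x)/x → 0.
So the limit is e^0 = 1.

1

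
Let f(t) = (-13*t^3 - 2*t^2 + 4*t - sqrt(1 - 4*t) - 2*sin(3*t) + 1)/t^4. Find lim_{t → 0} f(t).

10

Substitution gives 0/0; apply L'Hôpital's rule 4 times.
After differentiating numerator and denominator 4 times the quotient is (-162*sin(3*t) + 240/(1 - 4*t)^(7/2))/(24); at t = 0 this is 10.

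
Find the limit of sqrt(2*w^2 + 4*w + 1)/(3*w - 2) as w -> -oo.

For large |w|, √(2*w^2 + 4*w + 1) ≈ √2·|w| and the denominator ≈ 3w.
Since w → −∞, |w| = −w, giving −√2/(3) = -√(2)/3.

-√(2)/3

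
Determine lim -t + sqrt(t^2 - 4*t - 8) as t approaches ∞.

This has the form ∞ − ∞. Multiply and divide by the conjugate √(t^2 - 4*t - 8) + t.
That gives (-4t - 8) / (√(t^2 - 4*t - 8) + t).
Divide numerator and denominator by t: the limit is -4/(2·1) = -2.

-2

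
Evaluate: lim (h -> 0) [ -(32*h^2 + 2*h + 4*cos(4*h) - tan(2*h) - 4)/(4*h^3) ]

Substitution gives 0/0 (the numerator vanishes to order 3).
Expand each term to order h^3: the coefficient of h^3 in 4·cos(4h) is 0 and in −tan(2h) is -8/3.
Lower-order terms cancel with the polynomial part, so the numerator is (-8/3)·h^3 + o(h^3), and the limit is (-8/3)/(-4) = 2/3.

2/3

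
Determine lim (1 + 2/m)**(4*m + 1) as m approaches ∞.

Write it as [(1 + 2/m)^m]^(4) · (1 + 2/m)^(1). The bracketed term tends to e^(2) and the second factor to 1, so the limit is e^(8).

e^(8)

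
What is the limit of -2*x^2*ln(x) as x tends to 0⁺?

This is a 0·(−∞) form. Rewrite as -2·ln(x) / x^(−2) and apply L'Hôpital:
the derivative quotient is -2·(1/x) / (−2·x^(−3)) = (2/2)·x^2 → 0.

0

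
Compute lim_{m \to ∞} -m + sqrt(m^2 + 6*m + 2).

This has the form ∞ − ∞. Multiply and divide by the conjugate √(m^2 + 6*m + 2) + m.
That gives (6m + 2) / (√(m^2 + 6*m + 2) + m).
Divide numerator and denominator by m: the limit is 6/(2·1) = 3.

3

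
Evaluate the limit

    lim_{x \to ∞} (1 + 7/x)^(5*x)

The base → 1 and the exponent → ∞: a 1^∞ form.
Take logarithms: (5x)·ln(1 + 7/x). Since ln(1+u) ~ u for small u, this behaves like (5x)·(7/x) → 35.
So the limit is e^(35).

e^(35)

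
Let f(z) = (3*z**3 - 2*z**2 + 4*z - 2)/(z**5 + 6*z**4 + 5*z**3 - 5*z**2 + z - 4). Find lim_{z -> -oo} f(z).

0

The denominator has degree 5 and the numerator degree 3. Dividing numerator and denominator by z^5 sends every term to 0 except the leading denominator term, so the limit is 0.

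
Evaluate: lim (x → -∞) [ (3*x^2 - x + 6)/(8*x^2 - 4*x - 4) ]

3/8

Numerator and denominator both have degree 2.
Dividing every term by x^2, all lower-order terms vanish and the limit is the ratio of leading coefficients, 3/(8) = 3/8.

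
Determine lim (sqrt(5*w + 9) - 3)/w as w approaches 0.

Substitution gives 0/0. Multiply numerator and denominator by the conjugate √(9 + 5w) + √9.
The numerator becomes (9 + 5w) − 9 = 5w, so the expression simplifies to 5/(√(9 + 5w) + √9).
Letting w → 0 gives 5/(2√9) = 5/6.

5/6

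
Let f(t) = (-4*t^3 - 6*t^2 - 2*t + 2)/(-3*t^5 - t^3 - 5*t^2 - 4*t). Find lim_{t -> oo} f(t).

0

The denominator has degree 5 and the numerator degree 3. Dividing numerator and denominator by t^5 sends every term to 0 except the leading denominator term, so the limit is 0.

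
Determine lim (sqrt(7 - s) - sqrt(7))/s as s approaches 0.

Substitution gives 0/0. Multiply numerator and denominator by the conjugate √(7 - s) + √7.
The numerator becomes (7 - s) − 7 = -s, so the expression simplifies to -1/(√(7 - s) + √7).
Letting s → 0 gives -1/(2√7) = -√(7)/14.

-√(7)/14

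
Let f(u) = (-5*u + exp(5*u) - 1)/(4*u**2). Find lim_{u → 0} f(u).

Direct substitution gives 0/0.
Apply L'Hôpital: lim (5*e^(5*u) - 5)/(8*u), still 0/0.
After 2 applications of L'Hôpital's rule the quotient is (25*e^(5*u))/(8); substituting u = 0 gives 25/8.

25/8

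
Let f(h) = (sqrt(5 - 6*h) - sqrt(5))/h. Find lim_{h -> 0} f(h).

A 0/0 form; rationalise with √(5 - 6h) + √5. This collapses the numerator to -6h, leaving -6/(√(5 - 6h) + √5) → -6/(2√5) = -3*√(5)/5.

-3*√(5)/5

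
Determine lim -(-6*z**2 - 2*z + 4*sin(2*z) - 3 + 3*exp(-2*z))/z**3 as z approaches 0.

28/3

Substitution gives 0/0; apply L'Hôpital's rule 3 times.
After differentiating numerator and denominator 3 times the quotient is (-32*cos(2*z) - 24*e^(-2*z))/(-6); at z = 0 this is 28/3.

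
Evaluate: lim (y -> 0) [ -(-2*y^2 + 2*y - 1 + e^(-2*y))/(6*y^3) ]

2/9

Direct substitution gives 0/0.
Apply L'Hôpital: lim (-4*y + 2 - 2*e^(-2*y))/(-18*y^2), still 0/0.
Apply L'Hôpital: lim (-4 + 4*e^(-2*y))/(-36*y), still 0/0.
After 3 applications of L'Hôpital's rule the quotient is (-8*e^(-2*y))/(-36); substituting y = 0 gives 2/9.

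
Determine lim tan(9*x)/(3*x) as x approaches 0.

3

Substitution gives 0/0.
Since tan(u)/u → 1 as u → 0, tan(9x)/(9x) → 1 and the limit is 9/3 = 3.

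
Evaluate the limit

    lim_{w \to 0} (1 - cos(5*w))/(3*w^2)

25/6

Substitution gives 0/0.
Use (1 − cos u)/u² → 1/2 with u = 5w: the limit is 5²/(2·3) = 25/6.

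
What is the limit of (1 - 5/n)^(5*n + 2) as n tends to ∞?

The base → 1 and the exponent → ∞: a 1^∞ form.
Take logarithms: (5n + 2)·ln(1 - 5/n). Since ln(1+u) ~ u for small u, this behaves like (5n)·(-5/n) → -25.
So the limit is e^(-25).

e^(-25)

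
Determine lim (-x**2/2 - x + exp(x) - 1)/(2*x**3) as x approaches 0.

Direct substitution gives 0/0.
Apply L'Hôpital: lim (-x + e^(x) - 1)/(6*x^2), still 0/0.
Apply L'Hôpital: lim (e^(x) - 1)/(12*x), still 0/0.
After 3 applications of L'Hôpital's rule the quotient is (e^(x))/(12); substituting x = 0 gives 1/12.

1/12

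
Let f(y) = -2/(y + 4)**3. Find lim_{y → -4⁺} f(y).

-∞

As y → -4⁺, (y + 4) → 0⁺, so (y + 4)^3 → 0⁺ and -2/(y + 4)^3 → -∞.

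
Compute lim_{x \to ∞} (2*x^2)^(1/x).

1

Base → ∞ and exponent → 0: an ∞^0 form.
Take logs: (1/x)·ln(2·x^2) = (ln 2 + 2·ln x)/x → 0.
So the limit is e^0 = 1.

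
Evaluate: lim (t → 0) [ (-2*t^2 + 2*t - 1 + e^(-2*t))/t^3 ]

-4/3

Direct substitution gives 0/0.
Apply L'Hôpital: lim (-4*t + 2 - 2*e^(-2*t))/(3*t^2), still 0/0.
Apply L'Hôpital: lim (-4 + 4*e^(-2*t))/(6*t), still 0/0.
After 3 applications of L'Hôpital's rule the quotient is (-8*e^(-2*t))/(6); substituting t = 0 gives -4/3.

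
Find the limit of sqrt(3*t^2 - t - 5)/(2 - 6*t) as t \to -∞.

For large |t|, √(3*t^2 - t - 5) ≈ √3·|t| and the denominator ≈ -6t.
Since t → −∞, |t| = −t, giving −√3/(-6) = √(3)/6.

√(3)/6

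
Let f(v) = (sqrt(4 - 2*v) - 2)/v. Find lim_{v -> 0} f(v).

Substitution gives 0/0. Multiply numerator and denominator by the conjugate √(4 - 2v) + √4.
The numerator becomes (4 - 2v) − 4 = -2v, so the expression simplifies to -2/(√(4 - 2v) + √4).
Letting v → 0 gives -2/(2√4) = -1/2.

-1/2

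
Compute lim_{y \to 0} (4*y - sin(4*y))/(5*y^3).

32/15

Direct substitution gives 0/0.
Apply L'Hôpital: lim (4 - 4*cos(4*y))/(15*y^2), still 0/0.
Apply L'Hôpital: lim (16*sin(4*y))/(30*y), still 0/0.
After 3 applications of L'Hôpital's rule the quotient is (64*cos(4*y))/(30); substituting y = 0 gives 32/15.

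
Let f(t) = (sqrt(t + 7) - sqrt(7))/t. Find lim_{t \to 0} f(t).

A 0/0 form; rationalise with √(7 + t) + √7. This collapses the numerator to t, leaving 1/(√(7 + t) + √7) → 1/(2√7) = √(7)/14.

√(7)/14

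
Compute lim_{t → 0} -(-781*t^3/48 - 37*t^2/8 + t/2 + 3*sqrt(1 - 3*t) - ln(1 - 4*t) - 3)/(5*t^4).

-6977/640

Substitution gives 0/0 (the numerator vanishes to order 4).
Expand each term to order t^4: the coefficient of t^4 in 3·√(1 - 3t) is -1215/128 and in −ln(1 - 4t) is 64.
Lower-order terms cancel with the polynomial part, so the numerator is (6977/128)·t^4 + o(t^4), and the limit is (6977/128)/(-5) = -6977/640.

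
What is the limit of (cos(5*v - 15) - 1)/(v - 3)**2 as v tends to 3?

-25/2

Direct substitution gives 0/0.
Apply L'Hôpital: lim (-5*sin(5*v - 15))/(2*v - 6), still 0/0.
After 2 applications of L'Hôpital's rule the quotient is (-25*cos(5*v - 15))/(2); substituting v = 3 gives -25/2.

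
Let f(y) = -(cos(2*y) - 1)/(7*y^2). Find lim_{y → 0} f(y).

Direct substitution gives 0/0.
Apply L'Hôpital: lim (-2*sin(2*y))/(-14*y), still 0/0.
After 2 applications of L'Hôpital's rule the quotient is (-4*cos(2*y))/(-14); substituting y = 0 gives 2/7.

2/7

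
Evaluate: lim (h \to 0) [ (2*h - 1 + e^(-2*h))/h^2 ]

Direct substitution gives 0/0.
Apply L'Hôpital: lim (2 - 2*e^(-2*h))/(2*h), still 0/0.
After 2 applications of L'Hôpital's rule the quotient is (4*e^(-2*h))/(2); substituting h = 0 gives 2.

2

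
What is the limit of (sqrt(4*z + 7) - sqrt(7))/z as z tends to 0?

2*√(7)/7

Substitution gives 0/0. Multiply numerator and denominator by the conjugate √(7 + 4z) + √7.
The numerator becomes (7 + 4z) − 7 = 4z, so the expression simplifies to 4/(√(7 + 4z) + √7).
Letting z → 0 gives 4/(2√7) = 2*√(7)/7.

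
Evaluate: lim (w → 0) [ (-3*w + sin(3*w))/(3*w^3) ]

Direct substitution gives 0/0.
Apply L'Hôpital: lim (3*cos(3*w) - 3)/(9*w^2), still 0/0.
Apply L'Hôpital: lim (-9*sin(3*w))/(18*w), still 0/0.
After 3 applications of L'Hôpital's rule the quotient is (-27*cos(3*w))/(18); substituting w = 0 gives -3/2.

-3/2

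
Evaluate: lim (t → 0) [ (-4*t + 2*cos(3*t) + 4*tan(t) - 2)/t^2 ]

-9

Substitution gives 0/0; apply L'Hôpital's rule 2 times.
After differentiating numerator and denominator 2 times the quotient is (8*sin(t)/cos(t)^3 - 18*cos(3*t))/(2); at t = 0 this is -9.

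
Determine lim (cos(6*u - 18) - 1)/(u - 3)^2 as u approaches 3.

Direct substitution gives 0/0.
Apply L'Hôpital: lim (-6*sin(6*u - 18))/(2*u - 6), still 0/0.
After 2 applications of L'Hôpital's rule the quotient is (-36*cos(6*u - 18))/(2); substituting u = 3 gives -18.

-18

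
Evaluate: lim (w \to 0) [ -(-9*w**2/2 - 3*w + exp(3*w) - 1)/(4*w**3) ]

-9/8

Direct substitution gives 0/0.
Apply L'Hôpital: lim (-9*w + 3*e^(3*w) - 3)/(-12*w^2), still 0/0.
Apply L'Hôpital: lim (9*e^(3*w) - 9)/(-24*w), still 0/0.
After 3 applications of L'Hôpital's rule the quotient is (27*e^(3*w))/(-24); substituting w = 0 gives -9/8.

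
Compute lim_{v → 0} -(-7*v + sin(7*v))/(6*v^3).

343/36

Direct substitution gives 0/0.
Apply L'Hôpital: lim (7*cos(7*v) - 7)/(-18*v^2), still 0/0.
Apply L'Hôpital: lim (-49*sin(7*v))/(-36*v), still 0/0.
After 3 applications of L'Hôpital's rule the quotient is (-343*cos(7*v))/(-36); substituting v = 0 gives 343/36.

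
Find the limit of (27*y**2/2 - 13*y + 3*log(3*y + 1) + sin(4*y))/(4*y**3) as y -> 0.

49/12

Substitution gives 0/0; apply L'Hôpital's rule 3 times.
After differentiating numerator and denominator 3 times the quotient is (-64*cos(4*y) + 162/(3*y + 1)^3)/(24); at y = 0 this is 49/12.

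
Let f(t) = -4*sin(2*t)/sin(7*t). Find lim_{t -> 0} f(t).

Substitution gives 0/0.
Divide numerator and denominator by t: sin(2t)/t → 2 and sin(7t)/t → 7, so the limit is -4·2/7 = -8/7.

-8/7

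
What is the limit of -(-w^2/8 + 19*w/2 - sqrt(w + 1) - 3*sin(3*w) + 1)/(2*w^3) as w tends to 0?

Substitution gives 0/0 (the numerator vanishes to order 3).
Expand each term to order w^3: the coefficient of w^3 in −√(1 + w) is -1/16 and in -3·sin(3w) is 27/2.
Lower-order terms cancel with the polynomial part, so the numerator is (215/16)·w^3 + o(w^3), and the limit is (215/16)/(-2) = -215/32.

-215/32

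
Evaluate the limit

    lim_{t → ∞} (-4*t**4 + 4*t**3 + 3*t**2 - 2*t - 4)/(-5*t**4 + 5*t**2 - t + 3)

4/5

Numerator and denominator both have degree 4.
Dividing every term by t^4, all lower-order terms vanish and the limit is the ratio of leading coefficients, -4/(-5) = 4/5.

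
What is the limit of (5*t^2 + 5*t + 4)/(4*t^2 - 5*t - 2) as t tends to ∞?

5/4

Numerator and denominator both have degree 2.
Dividing every term by t^2, all lower-order terms vanish and the limit is the ratio of leading coefficients, 5/(4) = 5/4.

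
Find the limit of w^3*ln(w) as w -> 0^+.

0

This is a 0·(−∞) form. Rewrite as 1·ln(w) / w^(−3) and apply L'Hôpital:
the derivative quotient is 1·(1/w) / (−3·w^(−4)) = (-1/3)·w^3 → 0.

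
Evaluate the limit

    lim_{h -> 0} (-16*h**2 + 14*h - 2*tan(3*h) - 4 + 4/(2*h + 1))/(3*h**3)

-50/3

Substitution gives 0/0; apply L'Hôpital's rule 3 times.
After differentiating numerator and denominator 3 times the quotient is (12*(36*(2*h + 1)^4*(cos(6*h) - 2)/(cos(6*h) + 1)^2 - 16)/(2*h + 1)^4)/(18); at h = 0 this is -50/3.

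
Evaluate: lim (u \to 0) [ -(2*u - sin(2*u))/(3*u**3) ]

-4/9

Direct substitution gives 0/0.
Apply L'Hôpital: lim (2 - 2*cos(2*u))/(-9*u^2), still 0/0.
Apply L'Hôpital: lim (4*sin(2*u))/(-18*u), still 0/0.
After 3 applications of L'Hôpital's rule the quotient is (8*cos(2*u))/(-18); substituting u = 0 gives -4/9.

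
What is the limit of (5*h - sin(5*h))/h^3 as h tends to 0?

Direct substitution gives 0/0.
Apply L'Hôpital: lim (5 - 5*cos(5*h))/(3*h^2), still 0/0.
Apply L'Hôpital: lim (25*sin(5*h))/(6*h), still 0/0.
After 3 applications of L'Hôpital's rule the quotient is (125*cos(5*h))/(6); substituting h = 0 gives 125/6.

125/6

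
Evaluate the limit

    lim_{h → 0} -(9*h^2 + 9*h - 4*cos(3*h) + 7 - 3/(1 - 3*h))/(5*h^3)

Substitution gives 0/0; apply L'Hôpital's rule 3 times.
After differentiating numerator and denominator 3 times the quotient is (-108*sin(3*h) - 486/(3*h - 1)^4)/(-30); at h = 0 this is 81/5.

81/5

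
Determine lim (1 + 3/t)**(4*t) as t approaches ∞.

Let L be the limit and take ln: ln L = lim (4t)·ln(1 + 3/t) = lim (4t)·(3/t + O(1/t²)) = 12.
Hence L = e^(12).

e^(12)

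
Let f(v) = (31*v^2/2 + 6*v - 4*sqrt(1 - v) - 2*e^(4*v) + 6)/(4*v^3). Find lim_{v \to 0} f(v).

Substitution gives 0/0; apply L'Hôpital's rule 3 times.
After differentiating numerator and denominator 3 times the quotient is (-128*e^(4*v) + 3/(2*(1 - v)^(5/2)))/(24); at v = 0 this is -253/48.

-253/48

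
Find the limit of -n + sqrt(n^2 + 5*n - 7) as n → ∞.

5/2

This has the form ∞ − ∞. Multiply and divide by the conjugate √(n^2 + 5*n - 7) + n.
That gives (5n - 7) / (√(n^2 + 5*n - 7) + n).
Divide numerator and denominator by n: the limit is 5/(2·1) = 5/2.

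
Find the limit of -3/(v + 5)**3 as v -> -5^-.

As v → -5⁻, (v + 5) → 0⁻, so (v + 5)^3 → 0⁻ and -3/(v + 5)^3 → ∞.

∞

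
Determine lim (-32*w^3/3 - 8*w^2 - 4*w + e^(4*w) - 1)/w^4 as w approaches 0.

Direct substitution gives 0/0.
Apply L'Hôpital: lim (-32*w^2 - 16*w + 4*e^(4*w) - 4)/(4*w^3), still 0/0.
Apply L'Hôpital: lim (-64*w + 16*e^(4*w) - 16)/(12*w^2), still 0/0.
Apply L'Hôpital: lim (64*e^(4*w) - 64)/(24*w), still 0/0.
After 4 applications of L'Hôpital's rule the quotient is (256*e^(4*w))/(24); substituting w = 0 gives 32/3.

32/3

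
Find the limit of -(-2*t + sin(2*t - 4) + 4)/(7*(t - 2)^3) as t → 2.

4/21

Direct substitution gives 0/0.
Apply L'Hôpital: lim (2*cos(2*t - 4) - 2)/(-21*(t - 2)^2), still 0/0.
Apply L'Hôpital: lim (-4*sin(2*t - 4))/(84 - 42*t), still 0/0.
After 3 applications of L'Hôpital's rule the quotient is (-8*cos(2*t - 4))/(-42); substituting t = 2 gives 4/21.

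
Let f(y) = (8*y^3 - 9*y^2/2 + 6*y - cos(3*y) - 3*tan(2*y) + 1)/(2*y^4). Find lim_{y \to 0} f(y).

-27/16

Substitution gives 0/0 (the numerator vanishes to order 4).
Expand each term to order y^4: the coefficient of y^4 in -3·tan(2y) is 0 and in −cos(3y) is -27/8.
Lower-order terms cancel with the polynomial part, so the numerator is (-27/8)·y^4 + o(y^4), and the limit is (-27/8)/(2) = -27/16.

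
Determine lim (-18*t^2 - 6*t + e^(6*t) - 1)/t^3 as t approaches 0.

36

Direct substitution gives 0/0.
Apply L'Hôpital: lim (-36*t + 6*e^(6*t) - 6)/(3*t^2), still 0/0.
Apply L'Hôpital: lim (36*e^(6*t) - 36)/(6*t), still 0/0.
After 3 applications of L'Hôpital's rule the quotient is (216*e^(6*t))/(6); substituting t = 0 gives 36.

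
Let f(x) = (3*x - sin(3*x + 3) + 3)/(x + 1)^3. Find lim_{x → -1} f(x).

Direct substitution gives 0/0.
Apply L'Hôpital: lim (3 - 3*cos(3*x + 3))/(3*(x + 1)^2), still 0/0.
Apply L'Hôpital: lim (9*sin(3*x + 3))/(6*x + 6), still 0/0.
After 3 applications of L'Hôpital's rule the quotient is (27*cos(3*x + 3))/(6); substituting x = -1 gives 9/2.

9/2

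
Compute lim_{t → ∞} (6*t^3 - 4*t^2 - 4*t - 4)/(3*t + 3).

∞

The numerator has higher degree (3 > 1); the quotient behaves like (6/(3))·t^2 for large |t|.
As t → +∞ this diverges to ∞.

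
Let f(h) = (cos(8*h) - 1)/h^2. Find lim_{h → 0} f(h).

-32

Direct substitution gives 0/0.
Apply L'Hôpital: lim (-8*sin(8*h))/(2*h), still 0/0.
After 2 applications of L'Hôpital's rule the quotient is (-64*cos(8*h))/(2); substituting h = 0 gives -32.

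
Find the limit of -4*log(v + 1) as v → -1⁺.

As v → -1⁺, v + 1 → 0⁺ and ln(v + 1) → −∞.
Multiplying by -4 gives ∞.

∞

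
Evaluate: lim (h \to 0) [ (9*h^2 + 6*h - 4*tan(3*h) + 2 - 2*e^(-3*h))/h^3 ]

-27

Substitution gives 0/0 (the numerator vanishes to order 3).
Expand each term to order h^3: the coefficient of h^3 in -2·e^(-3h) is 9 and in -4·tan(3h) is -36.
Lower-order terms cancel with the polynomial part, so the numerator is (-27)·h^3 + o(h^3), and the limit is (-27)/(1) = -27.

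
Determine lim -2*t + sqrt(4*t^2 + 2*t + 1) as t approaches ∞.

An ∞ − ∞ form. Rationalising with the conjugate, the difference becomes (2t + 1) / (√(4*t^2 + 2*t + 1) + 2t).
For large t the denominator behaves like 2·2t, so the quotient tends to 2/4 = 1/2.

1/2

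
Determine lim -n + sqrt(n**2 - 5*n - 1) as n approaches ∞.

An ∞ − ∞ form. Rationalising with the conjugate, the difference becomes (-5n - 1) / (√(n^2 - 5*n - 1) + n).
For large n the denominator behaves like 2·n, so the quotient tends to -5/2 = -5/2.

-5/2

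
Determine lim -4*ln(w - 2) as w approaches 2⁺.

∞

As w → 2⁺, w - 2 → 0⁺ and ln(w - 2) → −∞.
Multiplying by -4 gives ∞.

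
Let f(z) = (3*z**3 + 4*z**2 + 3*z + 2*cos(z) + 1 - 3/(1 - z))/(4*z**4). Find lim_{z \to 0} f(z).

-35/48

Substitution gives 0/0 (the numerator vanishes to order 4).
Expand each term to order z^4: the coefficient of z^4 in 2·cos(z) is 1/12 and in -3·1/(1 - z) is -3.
Lower-order terms cancel with the polynomial part, so the numerator is (-35/12)·z^4 + o(z^4), and the limit is (-35/12)/(4) = -35/48.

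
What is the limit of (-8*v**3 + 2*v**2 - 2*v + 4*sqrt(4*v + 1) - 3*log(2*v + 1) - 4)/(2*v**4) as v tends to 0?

-14

Substitution gives 0/0 (the numerator vanishes to order 4).
Expand each term to order v^4: the coefficient of v^4 in -3·ln(1 + 2v) is 12 and in 4·√(1 + 4v) is -40.
Lower-order terms cancel with the polynomial part, so the numerator is (-28)·v^4 + o(v^4), and the limit is (-28)/(2) = -14.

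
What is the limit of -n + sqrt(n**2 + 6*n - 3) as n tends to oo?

3

This has the form ∞ − ∞. Multiply and divide by the conjugate √(n^2 + 6*n - 3) + n.
That gives (6n - 3) / (√(n^2 + 6*n - 3) + n).
Divide numerator and denominator by n: the limit is 6/(2·1) = 3.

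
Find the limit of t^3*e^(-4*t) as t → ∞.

0

Write as t^3/e^{4t}, an ∞/∞ form.
Exponential growth dominates any polynomial, so repeated L'Hôpital (or the standard result) gives 0.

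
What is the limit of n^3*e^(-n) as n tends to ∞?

0

Write as n^3/e^{1n}, an ∞/∞ form.
Exponential growth dominates any polynomial, so repeated L'Hôpital (or the standard result) gives 0.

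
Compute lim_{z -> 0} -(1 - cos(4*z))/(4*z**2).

Substitution gives 0/0.
Use (1 − cos u)/u² → 1/2 with u = 4z: the limit is 4²/(2·(-4)) = -2.

-2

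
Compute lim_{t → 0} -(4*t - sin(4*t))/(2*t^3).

-16/3

Direct substitution gives 0/0.
Apply L'Hôpital: lim (4 - 4*cos(4*t))/(-6*t^2), still 0/0.
Apply L'Hôpital: lim (16*sin(4*t))/(-12*t), still 0/0.
After 3 applications of L'Hôpital's rule the quotient is (64*cos(4*t))/(-12); substituting t = 0 gives -16/3.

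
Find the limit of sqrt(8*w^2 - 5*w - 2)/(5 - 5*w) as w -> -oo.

For large |w|, √(8*w^2 - 5*w - 2) ≈ √8·|w| and the denominator ≈ -5w.
Since w → −∞, |w| = −w, giving −√8/(-5) = 2*√(2)/5.

2*√(2)/5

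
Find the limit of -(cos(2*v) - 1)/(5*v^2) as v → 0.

2/5

Direct substitution gives 0/0.
Apply L'Hôpital: lim (-2*sin(2*v))/(-10*v), still 0/0.
After 2 applications of L'Hôpital's rule the quotient is (-4*cos(2*v))/(-10); substituting v = 0 gives 2/5.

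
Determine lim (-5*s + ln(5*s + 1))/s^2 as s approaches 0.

-25/2

Direct substitution gives 0/0.
Apply L'Hôpital: lim (-5 + 5/(5*s + 1))/(2*s), still 0/0.
After 2 applications of L'Hôpital's rule the quotient is (-25/(5*s + 1)^2)/(2); substituting s = 0 gives -25/2.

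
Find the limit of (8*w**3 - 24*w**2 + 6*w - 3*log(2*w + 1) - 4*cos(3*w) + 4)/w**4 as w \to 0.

Substitution gives 0/0 (the numerator vanishes to order 4).
Expand each term to order w^4: the coefficient of w^4 in -4·cos(3w) is -27/2 and in -3·ln(1 + 2w) is 12.
Lower-order terms cancel with the polynomial part, so the numerator is (-3/2)·w^4 + o(w^4), and the limit is (-3/2)/(1) = -3/2.

-3/2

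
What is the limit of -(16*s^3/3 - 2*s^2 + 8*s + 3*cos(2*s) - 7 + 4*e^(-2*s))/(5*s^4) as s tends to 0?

Substitution gives 0/0 (the numerator vanishes to order 4).
Expand each term to order s^4: the coefficient of s^4 in 4·e^(-2s) is 8/3 and in 3·cos(2s) is 2.
Lower-order terms cancel with the polynomial part, so the numerator is (14/3)·s^4 + o(s^4), and the limit is (14/3)/(-5) = -14/15.

-14/15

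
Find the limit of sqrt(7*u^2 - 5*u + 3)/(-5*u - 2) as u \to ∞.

-√(7)/5

For large |u|, √(7*u^2 - 5*u + 3) ≈ √7·|u| and the denominator ≈ -5u.
Since u → +∞, |u| = u, giving √7/(-5) = -√(7)/5.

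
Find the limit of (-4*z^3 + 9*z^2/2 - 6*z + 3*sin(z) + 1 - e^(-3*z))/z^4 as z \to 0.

Substitution gives 0/0; apply L'Hôpital's rule 4 times.
After differentiating numerator and denominator 4 times the quotient is (3*sin(z) - 81*e^(-3*z))/(24); at z = 0 this is -27/8.

-27/8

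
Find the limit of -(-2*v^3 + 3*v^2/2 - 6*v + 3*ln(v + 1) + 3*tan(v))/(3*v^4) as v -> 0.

1/4

Substitution gives 0/0; apply L'Hôpital's rule 4 times.
After differentiating numerator and denominator 4 times the quotient is (72*tan(v)^3/cos(v)^2 + 48*tan(v)/cos(v)^2 - 18/(v + 1)^4)/(-72); at v = 0 this is 1/4.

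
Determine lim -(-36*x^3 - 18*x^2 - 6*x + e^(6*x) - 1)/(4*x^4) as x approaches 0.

Direct substitution gives 0/0.
Apply L'Hôpital: lim (-108*x^2 - 36*x + 6*e^(6*x) - 6)/(-16*x^3), still 0/0.
Apply L'Hôpital: lim (-216*x + 36*e^(6*x) - 36)/(-48*x^2), still 0/0.
Apply L'Hôpital: lim (216*e^(6*x) - 216)/(-96*x), still 0/0.
After 4 applications of L'Hôpital's rule the quotient is (1296*e^(6*x))/(-96); substituting x = 0 gives -27/2.

-27/2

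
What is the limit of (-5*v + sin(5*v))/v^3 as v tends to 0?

-125/6

Direct substitution gives 0/0.
Apply L'Hôpital: lim (5*cos(5*v) - 5)/(3*v^2), still 0/0.
Apply L'Hôpital: lim (-25*sin(5*v))/(6*v), still 0/0.
After 3 applications of L'Hôpital's rule the quotient is (-125*cos(5*v))/(6); substituting v = 0 gives -125/6.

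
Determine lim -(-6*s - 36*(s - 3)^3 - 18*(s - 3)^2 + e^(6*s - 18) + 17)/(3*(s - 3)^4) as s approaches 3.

-18

Direct substitution gives 0/0.
Apply L'Hôpital: lim (-36*s - 108*(s - 3)^2 + 6*e^(6*s - 18) + 102)/(-12*(s - 3)^3), still 0/0.
Apply L'Hôpital: lim (-216*s + 36*e^(6*s - 18) + 612)/(-36*(s - 3)^2), still 0/0.
Apply L'Hôpital: lim (216*e^(6*s - 18) - 216)/(216 - 72*s), still 0/0.
After 4 applications of L'Hôpital's rule the quotient is (1296*e^(6*s - 18))/(-72); substituting s = 3 gives -18.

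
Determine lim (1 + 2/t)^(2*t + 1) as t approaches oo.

Let L be the limit and take ln: ln L = lim (2t + 1)·ln(1 + 2/t) = lim (2t + 1)·(2/t + O(1/t²)) = 4.
Hence L = e^(4).

e^(4)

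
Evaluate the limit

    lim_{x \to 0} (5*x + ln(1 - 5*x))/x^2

Direct substitution gives 0/0.
Apply L'Hôpital: lim (5 - 5/(1 - 5*x))/(2*x), still 0/0.
After 2 applications of L'Hôpital's rule the quotient is (-25/(1 - 5*x)^2)/(2); substituting x = 0 gives -25/2.

-25/2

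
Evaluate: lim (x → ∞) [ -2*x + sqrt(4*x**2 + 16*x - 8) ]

4

This has the form ∞ − ∞. Multiply and divide by the conjugate √(4*x^2 + 16*x - 8) + 2x.
That gives (16x - 8) / (√(4*x^2 + 16*x - 8) + 2x).
Divide numerator and denominator by x: the limit is 16/(2·2) = 4.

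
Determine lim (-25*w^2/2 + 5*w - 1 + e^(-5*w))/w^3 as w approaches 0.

-125/6

Direct substitution gives 0/0.
Apply L'Hôpital: lim (-25*w + 5 - 5*e^(-5*w))/(3*w^2), still 0/0.
Apply L'Hôpital: lim (-25 + 25*e^(-5*w))/(6*w), still 0/0.
After 3 applications of L'Hôpital's rule the quotient is (-125*e^(-5*w))/(6); substituting w = 0 gives -125/6.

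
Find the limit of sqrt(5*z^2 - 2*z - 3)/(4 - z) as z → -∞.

√(5)

For large |z|, √(5*z^2 - 2*z - 3) ≈ √5·|z| and the denominator ≈ -z.
Since z → −∞, |z| = −z, giving −√5/(-1) = √(5).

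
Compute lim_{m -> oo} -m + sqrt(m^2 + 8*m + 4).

This has the form ∞ − ∞. Multiply and divide by the conjugate √(m^2 + 8*m + 4) + m.
That gives (8m + 4) / (√(m^2 + 8*m + 4) + m).
Divide numerator and denominator by m: the limit is 8/(2·1) = 4.

4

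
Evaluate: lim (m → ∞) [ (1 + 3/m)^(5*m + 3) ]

e^(15)

Let L be the limit and take ln: ln L = lim (5m + 3)·ln(1 + 3/m) = lim (5m + 3)·(3/m + O(1/m²)) = 15.
Hence L = e^(15).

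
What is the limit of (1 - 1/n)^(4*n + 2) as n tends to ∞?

e^(-4)

The base → 1 and the exponent → ∞: a 1^∞ form.
Take logarithms: (4n + 2)·ln(1 - 1/n). Since ln(1+u) ~ u for small u, this behaves like (4n)·(-1/n) → -4.
So the limit is e^(-4).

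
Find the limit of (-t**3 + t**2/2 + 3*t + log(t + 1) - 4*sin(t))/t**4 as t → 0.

-1/4

Substitution gives 0/0; apply L'Hôpital's rule 4 times.
After differentiating numerator and denominator 4 times the quotient is (-4*sin(t) - 6/(t + 1)^4)/(24); at t = 0 this is -1/4.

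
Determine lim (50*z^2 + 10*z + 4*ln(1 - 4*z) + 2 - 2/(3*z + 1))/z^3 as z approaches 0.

-94/3

Substitution gives 0/0; apply L'Hôpital's rule 3 times.
After differentiating numerator and denominator 3 times the quotient is (512/(4*z - 1)^3 + 324/(3*z + 1)^4)/(6); at z = 0 this is -94/3.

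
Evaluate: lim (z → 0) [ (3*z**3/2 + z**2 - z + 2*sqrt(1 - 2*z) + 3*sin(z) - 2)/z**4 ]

Substitution gives 0/0; apply L'Hôpital's rule 4 times.
After differentiating numerator and denominator 4 times the quotient is (3*sin(z) - 30/(1 - 2*z)^(7/2))/(24); at z = 0 this is -5/4.

-5/4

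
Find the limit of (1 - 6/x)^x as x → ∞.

e^(-6)

Write it as [(1 - 6/x)^x]^(1) · (1 - 6/x)^(0). The bracketed term tends to e^(-6) and the second factor to 1, so the limit is e^(-6).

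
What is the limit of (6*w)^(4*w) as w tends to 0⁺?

Base → 0⁺ and exponent → 0⁺: a 0^0 form.
Take logs: 4w·ln(6w). This is 0·(−∞); rewriting as ln(6w)/(1/(4w)) and applying L'Hôpital gives 0.
Hence the limit is e^0 = 1.

1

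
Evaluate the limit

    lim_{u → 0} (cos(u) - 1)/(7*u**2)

Direct substitution gives 0/0.
Apply L'Hôpital: lim (-sin(u))/(14*u), still 0/0.
After 2 applications of L'Hôpital's rule the quotient is (-cos(u))/(14); substituting u = 0 gives -1/14.

-1/14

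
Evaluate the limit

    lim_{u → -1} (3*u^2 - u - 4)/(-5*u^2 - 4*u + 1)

-7/6

Since u = -1 makes numerator and denominator zero, (u + 1) divides both.
Cancelling it gives (3*u - 4)/(1 - 5*u); now plug in u = -1 to get -7/6.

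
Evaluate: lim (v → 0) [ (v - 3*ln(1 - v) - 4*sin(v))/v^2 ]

Substitution gives 0/0; apply L'Hôpital's rule 2 times.
After differentiating numerator and denominator 2 times the quotient is (4*sin(v) + 3/(v - 1)^2)/(2); at v = 0 this is 3/2.

3/2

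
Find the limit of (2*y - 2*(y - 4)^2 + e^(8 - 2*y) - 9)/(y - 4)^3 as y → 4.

Direct substitution gives 0/0.
Apply L'Hôpital: lim (-4*y - 2*e^(8 - 2*y) + 18)/(3*(y - 4)^2), still 0/0.
Apply L'Hôpital: lim (4*e^(8 - 2*y) - 4)/(6*y - 24), still 0/0.
After 3 applications of L'Hôpital's rule the quotient is (-8*e^(8 - 2*y))/(6); substituting y = 4 gives -4/3.

-4/3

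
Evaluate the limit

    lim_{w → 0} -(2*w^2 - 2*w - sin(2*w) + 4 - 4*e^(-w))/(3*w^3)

-2/3

Substitution gives 0/0 (the numerator vanishes to order 3).
Expand each term to order w^3: the coefficient of w^3 in -4·e^(-w) is 2/3 and in −sin(2w) is 4/3.
Lower-order terms cancel with the polynomial part, so the numerator is (2)·w^3 + o(w^3), and the limit is (2)/(-3) = -2/3.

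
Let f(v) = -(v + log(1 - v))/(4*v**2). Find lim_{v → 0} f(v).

1/8

Direct substitution gives 0/0.
Apply L'Hôpital: lim (1 - 1/(1 - v))/(-8*v), still 0/0.
After 2 applications of L'Hôpital's rule the quotient is (-1/(1 - v)^2)/(-8); substituting v = 0 gives 1/8.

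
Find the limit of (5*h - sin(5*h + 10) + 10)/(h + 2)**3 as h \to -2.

125/6

Direct substitution gives 0/0.
Apply L'Hôpital: lim (5 - 5*cos(5*h + 10))/(3*(h + 2)^2), still 0/0.
Apply L'Hôpital: lim (25*sin(5*h + 10))/(6*h + 12), still 0/0.
After 3 applications of L'Hôpital's rule the quotient is (125*cos(5*h + 10))/(6); substituting h = -2 gives 125/6.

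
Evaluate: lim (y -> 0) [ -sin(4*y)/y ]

Substitution gives 0/0.
Write it as (4/(-1))·sin(4y)/(4y); since sin(u)/u → 1, the limit is -4.

-4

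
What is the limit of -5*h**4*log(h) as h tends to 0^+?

This is a 0·(−∞) form. Rewrite as -5·ln(h) / h^(−4) and apply L'Hôpital:
the derivative quotient is -5·(1/h) / (−4·h^(−5)) = (5/4)·h^4 → 0.

0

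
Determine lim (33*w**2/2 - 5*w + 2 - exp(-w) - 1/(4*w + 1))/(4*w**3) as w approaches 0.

Substitution gives 0/0; apply L'Hôpital's rule 3 times.
After differentiating numerator and denominator 3 times the quotient is (e^(-w) + 384/(4*w + 1)^4)/(24); at w = 0 this is 385/24.

385/24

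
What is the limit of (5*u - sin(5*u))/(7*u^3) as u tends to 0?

125/42

Direct substitution gives 0/0.
Apply L'Hôpital: lim (5 - 5*cos(5*u))/(21*u^2), still 0/0.
Apply L'Hôpital: lim (25*sin(5*u))/(42*u), still 0/0.
After 3 applications of L'Hôpital's rule the quotient is (125*cos(5*u))/(42); substituting u = 0 gives 125/42.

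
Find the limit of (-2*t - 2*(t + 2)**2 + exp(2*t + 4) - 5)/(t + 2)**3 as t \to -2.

Direct substitution gives 0/0.
Apply L'Hôpital: lim (-4*t + 2*e^(2*t + 4) - 10)/(3*(t + 2)^2), still 0/0.
Apply L'Hôpital: lim (4*e^(2*t + 4) - 4)/(6*t + 12), still 0/0.
After 3 applications of L'Hôpital's rule the quotient is (8*e^(2*t + 4))/(6); substituting t = -2 gives 4/3.

4/3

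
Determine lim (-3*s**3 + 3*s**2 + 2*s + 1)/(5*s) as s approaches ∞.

-∞

The numerator has higher degree (3 > 1); the quotient behaves like (-3/(5))·s^2 for large |s|.
As s → +∞ this diverges to -∞.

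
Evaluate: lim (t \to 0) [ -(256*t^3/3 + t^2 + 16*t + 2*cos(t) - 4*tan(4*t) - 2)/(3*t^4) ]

Substitution gives 0/0 (the numerator vanishes to order 4).
Expand each term to order t^4: the coefficient of t^4 in -4·tan(4t) is 0 and in 2·cos(t) is 1/12.
Lower-order terms cancel with the polynomial part, so the numerator is (1/12)·t^4 + o(t^4), and the limit is (1/12)/(-3) = -1/36.

-1/36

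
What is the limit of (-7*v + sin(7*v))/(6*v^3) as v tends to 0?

Direct substitution gives 0/0.
Apply L'Hôpital: lim (7*cos(7*v) - 7)/(18*v^2), still 0/0.
Apply L'Hôpital: lim (-49*sin(7*v))/(36*v), still 0/0.
After 3 applications of L'Hôpital's rule the quotient is (-343*cos(7*v))/(36); substituting v = 0 gives -343/36.

-343/36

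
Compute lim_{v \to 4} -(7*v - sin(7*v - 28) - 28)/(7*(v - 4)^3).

Direct substitution gives 0/0.
Apply L'Hôpital: lim (7 - 7*cos(7*v - 28))/(-21*(v - 4)^2), still 0/0.
Apply L'Hôpital: lim (49*sin(7*v - 28))/(168 - 42*v), still 0/0.
After 3 applications of L'Hôpital's rule the quotient is (343*cos(7*v - 28))/(-42); substituting v = 4 gives -49/6.

-49/6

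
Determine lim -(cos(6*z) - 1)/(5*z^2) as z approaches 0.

18/5

Direct substitution gives 0/0.
Apply L'Hôpital: lim (-6*sin(6*z))/(-10*z), still 0/0.
After 2 applications of L'Hôpital's rule the quotient is (-36*cos(6*z))/(-10); substituting z = 0 gives 18/5.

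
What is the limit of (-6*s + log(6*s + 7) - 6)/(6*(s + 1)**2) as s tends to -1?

Direct substitution gives 0/0.
Apply L'Hôpital: lim (-6 + 6/(6*s + 7))/(12*s + 12), still 0/0.
After 2 applications of L'Hôpital's rule the quotient is (-36/(6*s + 7)^2)/(12); substituting s = -1 gives -3.

-3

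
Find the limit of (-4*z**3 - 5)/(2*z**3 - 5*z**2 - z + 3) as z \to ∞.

-2

Numerator and denominator both have degree 3.
Dividing every term by z^3, all lower-order terms vanish and the limit is the ratio of leading coefficients, -4/(2) = -2.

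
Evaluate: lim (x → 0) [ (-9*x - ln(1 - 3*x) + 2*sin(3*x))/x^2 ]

9/2

Substitution gives 0/0; apply L'Hôpital's rule 2 times.
After differentiating numerator and denominator 2 times the quotient is (-18*sin(3*x) + 9/(3*x - 1)^2)/(2); at x = 0 this is 9/2.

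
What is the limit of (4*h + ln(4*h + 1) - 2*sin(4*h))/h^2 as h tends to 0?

Substitution gives 0/0 (the numerator vanishes to order 2).
Expand each term to order h^2: the coefficient of h^2 in -2·sin(4h) is 0 and in ln(1 + 4h) is -8.
Lower-order terms cancel with the polynomial part, so the numerator is (-8)·h^2 + o(h^2), and the limit is (-8)/(1) = -8.

-8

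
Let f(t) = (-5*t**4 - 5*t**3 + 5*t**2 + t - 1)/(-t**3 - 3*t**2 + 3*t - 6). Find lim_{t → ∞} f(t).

The numerator has higher degree (4 > 3); the quotient behaves like (-5/(-1))·t^1 for large |t|.
As t → +∞ this diverges to ∞.

∞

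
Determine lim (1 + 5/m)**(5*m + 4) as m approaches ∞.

e^(25)

Let L be the limit and take ln: ln L = lim (5m + 4)·ln(1 + 5/m) = lim (5m + 4)·(5/m + O(1/m²)) = 25.
Hence L = e^(25).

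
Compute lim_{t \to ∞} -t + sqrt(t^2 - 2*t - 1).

An ∞ − ∞ form. Rationalising with the conjugate, the difference becomes (-2t - 1) / (√(t^2 - 2*t - 1) + t).
For large t the denominator behaves like 2·t, so the quotient tends to -2/2 = -1.

-1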